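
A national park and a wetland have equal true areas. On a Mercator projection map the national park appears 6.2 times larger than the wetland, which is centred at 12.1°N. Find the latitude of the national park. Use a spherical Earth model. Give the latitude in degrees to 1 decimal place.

For equal true areas on Mercator, apparent areas scale as sec²φ, so the ratio is cos²φ₂ / cos²φ₁.
cos²φ₂ / cos²φ₁ = 6.2  ⇒  cos φ₁ = cos 12.1° / √6.2 = 0.9778/2.490 = 0.3927.
φ₁ = arccos(0.3927) ≈ 66.9°.

66.9°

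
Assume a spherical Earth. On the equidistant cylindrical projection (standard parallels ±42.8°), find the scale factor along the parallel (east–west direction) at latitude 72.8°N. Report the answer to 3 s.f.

2.48

With standard parallel φ₀ = 42.8°, the equirectangular projection gives x = Rλ cos φ₀, y = Rφ, so h = 1 and k = cos 42.8° / cos φ.
k = cos 42.8° / cos 72.8° = 0.7337/0.2957 = 2.481.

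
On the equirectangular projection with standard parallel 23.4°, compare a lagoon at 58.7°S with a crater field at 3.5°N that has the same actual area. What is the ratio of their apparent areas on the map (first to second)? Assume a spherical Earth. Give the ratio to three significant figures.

1.92

In the equirectangular projection with standard parallel φ₀ = 23.4° (x = Rλ cos φ₀, y = Rφ), meridians are true-scale (h = 1) and the parallel scale is k = cos φ₀ / cos φ.
Areal scale at 58.7°: h·k = 1.000 × 1.767 = 1.767.
Areal scale at 3.5°: h·k = 1.000 × 0.9195 = 0.9195.
Ratio = 1.767/0.9195 ≈ 1.92.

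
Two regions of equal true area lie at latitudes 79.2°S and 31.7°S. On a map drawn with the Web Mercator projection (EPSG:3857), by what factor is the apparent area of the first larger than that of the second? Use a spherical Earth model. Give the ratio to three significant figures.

On Mercator, area is exaggerated by sec²φ = 1/cos²φ.
At 79.2°: sec²(79.2°) = 1/0.1874² = 28.48.
At 31.7°: sec²(31.7°) = 1/0.8508² = 1.381.
Ratio = 28.48/1.381 = cos²(31.7°)/cos²(79.2°) ≈ 20.6.

20.6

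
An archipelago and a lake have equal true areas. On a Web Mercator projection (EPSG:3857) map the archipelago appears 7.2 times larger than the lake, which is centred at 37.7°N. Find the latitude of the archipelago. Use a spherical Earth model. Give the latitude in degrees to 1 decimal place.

Mercator areal scale is sec²φ, so apparent-area ratio = sec²φ₁ / sec²φ₂ = cos²φ₂ / cos²φ₁.
cos²φ₂ / cos²φ₁ = 7.2  ⇒  cos φ₁ = cos 37.7° / √7.2 = 0.7912/2.683 = 0.2949.
φ₁ = arccos(0.2949) ≈ 72.9°.

72.9°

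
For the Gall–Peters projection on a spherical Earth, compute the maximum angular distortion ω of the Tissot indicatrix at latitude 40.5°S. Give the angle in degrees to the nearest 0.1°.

8.3°

Gall–Peters is a cylindrical equal-area projection with standard parallels at ±45°. A cylindrical equal-area projection with standard parallel φ₀ has meridian scale h = cos φ / cos φ₀ and parallel scale k = cos φ₀ / cos φ (so areas are preserved, h·k = 1).
At 40.5°: h = 1.075, k = 0.9299; principal scales a = 1.075, b = 0.9299.
sin(ω/2) = (a − b)/(a + b) = 0.1455/2.005 = 0.07254, so ω = 2 arcsin(0.07254) ≈ 8.3°.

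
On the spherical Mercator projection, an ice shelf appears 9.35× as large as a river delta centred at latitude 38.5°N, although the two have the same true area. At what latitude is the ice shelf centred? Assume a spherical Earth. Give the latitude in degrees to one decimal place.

75.2°

Mercator areal scale is sec²φ, so apparent-area ratio = sec²φ₁ / sec²φ₂ = cos²φ₂ / cos²φ₁.
cos²φ₂ / cos²φ₁ = 9.35  ⇒  cos φ₁ = cos 38.5° / √9.35 = 0.7826/3.058 = 0.2559.
φ₁ = arccos(0.2559) ≈ 75.2°.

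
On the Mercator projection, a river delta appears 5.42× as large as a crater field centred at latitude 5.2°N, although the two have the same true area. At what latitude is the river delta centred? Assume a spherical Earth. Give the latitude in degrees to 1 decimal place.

64.7°

On Mercator, (apparent₁)/(apparent₂) = sec²φ₁ / sec²φ₂ when true areas are equal.
cos²φ₂ / cos²φ₁ = 5.42  ⇒  cos φ₁ = cos 5.2° / √5.42 = 0.9959/2.328 = 0.4278.
φ₁ = arccos(0.4278) ≈ 64.7°.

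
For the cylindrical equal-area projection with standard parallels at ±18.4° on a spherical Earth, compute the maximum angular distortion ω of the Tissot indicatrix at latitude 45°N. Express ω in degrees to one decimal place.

A cylindrical equal-area projection with standard parallel φ₀ has meridian scale h = cos φ / cos φ₀ and parallel scale k = cos φ₀ / cos φ (so areas are preserved, h·k = 1).
At 45°: h = 0.7452, k = 1.342; principal scales a = 1.342, b = 0.7452.
sin(ω/2) = (a − b)/(a + b) = 0.5967/2.087 = 0.2859, so ω = 2 arcsin(0.2859) ≈ 33.2°.

33.2°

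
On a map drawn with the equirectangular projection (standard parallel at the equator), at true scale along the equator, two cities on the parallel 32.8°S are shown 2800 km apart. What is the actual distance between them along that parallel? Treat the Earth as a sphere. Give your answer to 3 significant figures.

In the plate carrée (x = Rλ, y = Rφ), meridians are true-scale (h = 1) and parallels are stretched by k = sec φ.
Along the parallel at 32.8°, map distances are exaggerated by k = sec 32.8° = 1.190.
True distance = 2800 / 1.190 = 2800 × cos 32.8° ≈ 2350 km.

2350 km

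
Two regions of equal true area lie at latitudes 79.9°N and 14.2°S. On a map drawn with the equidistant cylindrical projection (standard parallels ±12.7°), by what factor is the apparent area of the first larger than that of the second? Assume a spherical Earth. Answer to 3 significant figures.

5.53

In the equirectangular projection with standard parallel φ₀ = 12.7° (x = Rλ cos φ₀, y = Rφ), meridians are true-scale (h = 1) and the parallel scale is k = cos φ₀ / cos φ.
Areal scale at 79.9°: h·k = 1.000 × 5.563 = 5.563.
Areal scale at 14.2°: h·k = 1.000 × 1.006 = 1.006.
Ratio = 5.563/1.006 ≈ 5.53.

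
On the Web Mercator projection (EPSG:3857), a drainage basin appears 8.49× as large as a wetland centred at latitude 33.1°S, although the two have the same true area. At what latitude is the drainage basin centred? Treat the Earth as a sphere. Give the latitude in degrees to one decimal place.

For equal true areas on Mercator, apparent areas scale as sec²φ, so the ratio is cos²φ₂ / cos²φ₁.
cos²φ₂ / cos²φ₁ = 8.49  ⇒  cos φ₁ = cos 33.1° / √8.49 = 0.8377/2.914 = 0.2875.
φ₁ = arccos(0.2875) ≈ 73.3°.

73.3°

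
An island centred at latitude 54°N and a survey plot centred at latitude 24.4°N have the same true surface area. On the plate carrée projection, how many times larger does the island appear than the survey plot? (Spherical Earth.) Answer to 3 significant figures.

1.55

Plate carrée maps x = Rλ, y = Rφ. The meridian scale is h = 1 and the parallel scale is k = 1/cos φ = sec φ.
Areal scale at 54°: h·k = 1.000 × 1.701 = 1.701.
Areal scale at 24.4°: h·k = 1.000 × 1.098 = 1.098.
Ratio = 1.701/1.098 ≈ 1.55.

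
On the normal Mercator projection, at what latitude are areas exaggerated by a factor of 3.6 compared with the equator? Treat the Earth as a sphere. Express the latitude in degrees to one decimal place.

58.2°

Mercator areal scale is sec²φ.
sec²φ = 3.6  ⇒  cos²φ = 0.2778  ⇒  cos φ = 0.5270.
φ = arccos(0.5270) ≈ 58.2°.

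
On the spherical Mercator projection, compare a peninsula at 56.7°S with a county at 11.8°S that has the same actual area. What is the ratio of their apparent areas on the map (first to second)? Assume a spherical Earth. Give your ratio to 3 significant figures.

3.18

Mercator is conformal with k = sec φ, so areal scale = k² = sec²φ.
At 56.7°: sec²(56.7°) = 1/0.5490² = 3.318.
At 11.8°: sec²(11.8°) = 1/0.9789² = 1.044.
Ratio = 3.318/1.044 = cos²(11.8°)/cos²(56.7°) ≈ 3.18.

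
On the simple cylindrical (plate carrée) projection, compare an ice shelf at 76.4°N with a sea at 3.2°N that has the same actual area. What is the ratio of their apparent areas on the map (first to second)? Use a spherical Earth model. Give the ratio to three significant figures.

Plate carrée maps x = Rλ, y = Rφ. The meridian scale is h = 1 and the parallel scale is k = 1/cos φ = sec φ.
Areal scale at 76.4°: h·k = 1.000 × 4.253 = 4.253.
Areal scale at 3.2°: h·k = 1.000 × 1.002 = 1.002.
Ratio = 4.253/1.002 ≈ 4.25.

4.25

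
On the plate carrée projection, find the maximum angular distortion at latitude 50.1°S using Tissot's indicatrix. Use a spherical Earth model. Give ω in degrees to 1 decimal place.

25.2°

For the equirectangular projection with φ₀ = 0 (plate carrée), h = 1 along meridians and k = sec φ along parallels.
At 50.1°: h = 1.000, k = 1.559; principal scales a = 1.559, b = 1.000.
sin(ω/2) = (a − b)/(a + b) = 0.5590/2.559 = 0.2184, so ω = 2 arcsin(0.2184) ≈ 25.2°.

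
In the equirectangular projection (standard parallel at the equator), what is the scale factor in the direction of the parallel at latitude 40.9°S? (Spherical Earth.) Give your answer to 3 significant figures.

1.32

Plate carrée maps x = Rλ, y = Rφ. The meridian scale is h = 1 and the parallel scale is k = 1/cos φ = sec φ.
k = 1/cos 40.9° = 1/0.7559 = 1.323.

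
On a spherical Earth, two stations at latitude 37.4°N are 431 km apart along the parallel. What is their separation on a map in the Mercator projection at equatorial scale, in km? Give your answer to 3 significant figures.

543 km

For Mercator, h = k = sec φ (a conformal cylindrical projection has a single point scale, 1/cos φ).
Along the parallel, k = sec 37.4° = 1/0.7944 = 1.259.
Map distance = 431 × 1.259 ≈ 543 km.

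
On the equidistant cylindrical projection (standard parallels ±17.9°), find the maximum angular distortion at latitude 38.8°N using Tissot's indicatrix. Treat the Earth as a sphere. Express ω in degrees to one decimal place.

In the equirectangular projection with standard parallel φ₀ = 17.9° (x = Rλ cos φ₀, y = Rφ), meridians are true-scale (h = 1) and the parallel scale is k = cos φ₀ / cos φ.
At 38.8°: h = 1.000, k = 1.221; principal scales a = 1.221, b = 1.000.
sin(ω/2) = (a − b)/(a + b) = 0.2210/2.221 = 0.09952, so ω = 2 arcsin(0.09952) ≈ 11.4°.

11.4°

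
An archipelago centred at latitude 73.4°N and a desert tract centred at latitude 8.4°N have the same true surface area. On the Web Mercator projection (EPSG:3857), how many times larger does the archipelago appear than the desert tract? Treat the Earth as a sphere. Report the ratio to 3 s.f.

Mercator is conformal with k = sec φ, so areal scale = k² = sec²φ.
At 73.4°: sec²(73.4°) = 1/0.2857² = 12.25.
At 8.4°: sec²(8.4°) = 1/0.9893² = 1.022.
Ratio = 12.25/1.022 = cos²(8.4°)/cos²(73.4°) ≈ 12.0.

12.0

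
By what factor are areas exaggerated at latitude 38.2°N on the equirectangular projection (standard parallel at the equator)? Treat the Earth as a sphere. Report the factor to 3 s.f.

1.27

For the equirectangular projection with φ₀ = 0 (plate carrée), h = 1 along meridians and k = sec φ along parallels.
Areal scale = h·k = 1 × sec φ; at 38.2°, h = 1.000, k = 1.272, so h·k = 1.272.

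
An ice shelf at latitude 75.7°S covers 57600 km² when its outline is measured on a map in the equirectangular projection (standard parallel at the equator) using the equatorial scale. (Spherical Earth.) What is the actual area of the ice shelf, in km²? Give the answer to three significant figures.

14200 km²

For the equirectangular projection with φ₀ = 0 (plate carrée), h = 1 along meridians and k = sec φ along parallels.
Areal scale = h·k = 1 × sec φ; at 75.7°, h = 1.000, k = 4.049, so h·k = 4.049.
True area = apparent / (areal scale) = 57600 / 4.049 ≈ 14200 km².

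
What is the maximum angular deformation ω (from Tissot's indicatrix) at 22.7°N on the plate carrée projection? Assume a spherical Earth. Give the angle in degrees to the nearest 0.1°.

In the plate carrée (x = Rλ, y = Rφ), meridians are true-scale (h = 1) and parallels are stretched by k = sec φ.
At 22.7°: h = 1.000, k = 1.084; principal scales a = 1.084, b = 1.000.
sin(ω/2) = (a − b)/(a + b) = 0.08397/2.084 = 0.04029, so ω = 2 arcsin(0.04029) ≈ 4.6°.

4.6°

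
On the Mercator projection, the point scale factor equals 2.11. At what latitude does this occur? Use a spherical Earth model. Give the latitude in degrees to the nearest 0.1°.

61.7°

Mercator scale is k = sec φ = 1/cos φ.
1/cos φ = 2.11  ⇒  cos φ = 0.4739  ⇒  φ = arccos(0.4739) ≈ 61.7°.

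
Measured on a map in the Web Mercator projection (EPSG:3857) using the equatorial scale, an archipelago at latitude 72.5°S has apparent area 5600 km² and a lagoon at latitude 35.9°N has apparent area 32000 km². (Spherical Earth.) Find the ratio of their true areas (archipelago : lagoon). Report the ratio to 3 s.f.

On Mercator the areal scale is sec²φ, so true area = apparent × cos²φ.
True area of archipelago: 5600 × cos²(72.5°) = 5600 × 0.09042 = 506.4 km².
True area of lagoon: 32000 × cos²(35.9°) = 32000 × 0.6562 = 21000 km².
Ratio = 506.4 / 21000 ≈ 0.0241.

0.0241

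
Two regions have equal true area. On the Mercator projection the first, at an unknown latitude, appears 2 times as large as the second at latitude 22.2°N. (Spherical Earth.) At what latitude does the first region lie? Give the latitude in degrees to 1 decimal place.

Mercator areal scale is sec²φ, so apparent-area ratio = sec²φ₁ / sec²φ₂ = cos²φ₂ / cos²φ₁.
cos²φ₂ / cos²φ₁ = 2  ⇒  cos φ₁ = cos 22.2° / √2 = 0.9259/1.414 = 0.6547.
φ₁ = arccos(0.6547) ≈ 49.1°.

49.1°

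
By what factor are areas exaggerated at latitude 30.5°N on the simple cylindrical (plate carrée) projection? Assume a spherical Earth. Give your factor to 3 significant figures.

1.16

For the equirectangular projection with φ₀ = 0 (plate carrée), h = 1 along meridians and k = sec φ along parallels.
Areal scale = h·k = 1 × sec φ; at 30.5°, h = 1.000, k = 1.161, so h·k = 1.161.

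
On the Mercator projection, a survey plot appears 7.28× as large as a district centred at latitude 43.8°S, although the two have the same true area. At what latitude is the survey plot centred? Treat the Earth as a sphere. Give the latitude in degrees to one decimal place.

74.5°

On Mercator, (apparent₁)/(apparent₂) = sec²φ₁ / sec²φ₂ when true areas are equal.
cos²φ₂ / cos²φ₁ = 7.28  ⇒  cos φ₁ = cos 43.8° / √7.28 = 0.7218/2.698 = 0.2675.
φ₁ = arccos(0.2675) ≈ 74.5°.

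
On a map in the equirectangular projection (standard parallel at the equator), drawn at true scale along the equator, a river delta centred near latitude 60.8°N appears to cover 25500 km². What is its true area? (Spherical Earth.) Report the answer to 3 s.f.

For the equirectangular projection with φ₀ = 0 (plate carrée), h = 1 along meridians and k = sec φ along parallels.
Areal scale = h·k = 1 × sec φ; at 60.8°, h = 1.000, k = 2.050, so h·k = 2.050.
True area = apparent / (areal scale) = 25500 / 2.050 ≈ 12400 km².

12400 km²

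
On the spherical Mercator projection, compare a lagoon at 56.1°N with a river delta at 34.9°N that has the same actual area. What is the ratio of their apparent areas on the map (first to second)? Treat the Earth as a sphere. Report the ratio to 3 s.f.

2.16

On Mercator, area is exaggerated by sec²φ = 1/cos²φ.
At 56.1°: sec²(56.1°) = 1/0.5577² = 3.215.
At 34.9°: sec²(34.9°) = 1/0.8202² = 1.487.
Ratio = 3.215/1.487 = cos²(34.9°)/cos²(56.1°) ≈ 2.16.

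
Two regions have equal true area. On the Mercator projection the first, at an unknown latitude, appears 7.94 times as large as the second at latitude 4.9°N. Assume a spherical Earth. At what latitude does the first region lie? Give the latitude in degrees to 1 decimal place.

On Mercator, (apparent₁)/(apparent₂) = sec²φ₁ / sec²φ₂ when true areas are equal.
cos²φ₂ / cos²φ₁ = 7.94  ⇒  cos φ₁ = cos 4.9° / √7.94 = 0.9963/2.818 = 0.3536.
φ₁ = arccos(0.3536) ≈ 69.3°.

69.3°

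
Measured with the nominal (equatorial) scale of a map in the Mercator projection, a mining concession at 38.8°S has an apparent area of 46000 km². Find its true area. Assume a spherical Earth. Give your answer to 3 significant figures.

27900 km²

Mercator is conformal, so the point scale is isotropic: h = k = sec φ = 1/cos φ.
Areal scale = k² = sec²φ = 1/cos²(38.8°) = 1/0.7793² = 1.646.
True area = apparent / (areal scale) = 46000 / 1.646 ≈ 27900 km².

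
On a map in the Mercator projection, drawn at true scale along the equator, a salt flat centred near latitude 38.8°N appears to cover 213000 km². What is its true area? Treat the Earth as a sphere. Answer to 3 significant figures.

129000 km²

The Mercator projection is conformal; its linear scale factor is the same in every direction and equals sec φ = 1/cos φ.
Areal scale = k² = sec²φ = 1/cos²(38.8°) = 1/0.7793² = 1.646.
True area = apparent / (areal scale) = 213000 / 1.646 ≈ 129000 km².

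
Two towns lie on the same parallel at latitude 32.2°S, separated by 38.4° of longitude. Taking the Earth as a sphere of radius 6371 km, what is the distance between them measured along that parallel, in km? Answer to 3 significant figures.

Arc length along a parallel = R cos φ · Δλ (with Δλ in radians).
= 6371 × cos 32.2° × (38.4° × π/180) = 6371 × 0.8462 × 0.6702 ≈ 3610 km.

3610 km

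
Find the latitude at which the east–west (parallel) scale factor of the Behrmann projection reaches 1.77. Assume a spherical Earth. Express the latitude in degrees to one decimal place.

Behrmann is a cylindrical equal-area projection with standard parallels at ±30°. Cylindrical equal-area (φ₀ = 30°): h = cos φ / cos 30° along meridians, k = cos 30° / cos φ along parallels; h·k = 1.
k = cos φ₀ / cos φ = 1.77  ⇒  cos φ = cos 30° / 1.77 = 0.4893.
φ = arccos(0.4893) ≈ 60.7°.

60.7°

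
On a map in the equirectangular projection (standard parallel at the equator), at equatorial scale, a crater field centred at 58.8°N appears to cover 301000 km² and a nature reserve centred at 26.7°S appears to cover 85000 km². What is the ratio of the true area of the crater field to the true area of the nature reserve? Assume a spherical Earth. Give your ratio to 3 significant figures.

Plate carrée has h = 1 and k = sec φ, giving areal scale sec φ; true area = (apparent area) · cos φ.
True area of crater field: 301000 × cos(58.8°) = 301000 × 0.5180 = 155900 km².
True area of nature reserve: 85000 × cos(26.7°) = 85000 × 0.8934 = 75940 km².
Ratio = 155900 / 75940 ≈ 2.05.

2.05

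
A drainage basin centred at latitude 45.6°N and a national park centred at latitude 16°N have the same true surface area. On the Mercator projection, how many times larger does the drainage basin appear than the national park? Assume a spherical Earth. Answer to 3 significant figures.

1.89

Mercator is conformal with k = sec φ, so areal scale = k² = sec²φ.
At 45.6°: sec²(45.6°) = 1/0.6997² = 2.043.
At 16°: sec²(16°) = 1/0.9613² = 1.082.
Ratio = 2.043/1.082 = cos²(16°)/cos²(45.6°) ≈ 1.89.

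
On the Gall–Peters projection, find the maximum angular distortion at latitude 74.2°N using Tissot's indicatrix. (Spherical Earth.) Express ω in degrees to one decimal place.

95.8°

The Gall–Peters projection is cylindrical equal-area with φ₀ = 45°. Cylindrical equal-area (φ₀ = 45°): h = cos φ / cos 45° along meridians, k = cos 45° / cos φ along parallels; h·k = 1.
At 74.2°: h = 0.3851, k = 2.597; principal scales a = 2.597, b = 0.3851.
sin(ω/2) = (a − b)/(a + b) = 2.212/2.982 = 0.7417, so ω = 2 arcsin(0.7417) ≈ 95.8°.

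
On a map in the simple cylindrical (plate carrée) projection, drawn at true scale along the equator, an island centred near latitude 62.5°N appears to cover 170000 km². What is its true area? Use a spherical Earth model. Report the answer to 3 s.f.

In the plate carrée (x = Rλ, y = Rφ), meridians are true-scale (h = 1) and parallels are stretched by k = sec φ.
Areal scale = h·k = 1 × sec φ; at 62.5°, h = 1.000, k = 2.166, so h·k = 2.166.
True area = apparent / (areal scale) = 170000 / 2.166 ≈ 78500 km².

78500 km²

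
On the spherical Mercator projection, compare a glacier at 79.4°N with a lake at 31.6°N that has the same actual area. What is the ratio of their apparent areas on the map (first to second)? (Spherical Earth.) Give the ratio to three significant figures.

On Mercator, area is exaggerated by sec²φ = 1/cos²φ.
At 79.4°: sec²(79.4°) = 1/0.1840² = 29.55.
At 31.6°: sec²(31.6°) = 1/0.8517² = 1.378.
Ratio = 29.55/1.378 = cos²(31.6°)/cos²(79.4°) ≈ 21.4.

21.4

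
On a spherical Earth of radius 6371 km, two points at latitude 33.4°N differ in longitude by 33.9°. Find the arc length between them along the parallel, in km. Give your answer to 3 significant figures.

Arc length along a parallel = R cos φ · Δλ (with Δλ in radians).
= 6371 × cos 33.4° × (33.9° × π/180) = 6371 × 0.8348 × 0.5917 ≈ 3150 km.

3150 km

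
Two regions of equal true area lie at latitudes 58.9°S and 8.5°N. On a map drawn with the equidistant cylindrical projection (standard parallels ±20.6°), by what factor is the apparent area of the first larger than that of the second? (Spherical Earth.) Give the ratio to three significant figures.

1.91

In the equirectangular projection with standard parallel φ₀ = 20.6° (x = Rλ cos φ₀, y = Rφ), meridians are true-scale (h = 1) and the parallel scale is k = cos φ₀ / cos φ.
Areal scale at 58.9°: h·k = 1.000 × 1.812 = 1.812.
Areal scale at 8.5°: h·k = 1.000 × 0.9465 = 0.9465.
Ratio = 1.812/0.9465 ≈ 1.91.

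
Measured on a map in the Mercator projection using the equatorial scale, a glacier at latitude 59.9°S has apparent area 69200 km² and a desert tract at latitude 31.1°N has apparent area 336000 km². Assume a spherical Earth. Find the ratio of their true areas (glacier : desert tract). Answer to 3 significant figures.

0.0706

Mercator's areal exaggeration is sec²φ; hence true area = (apparent area) · cos²φ.
True area of glacier: 69200 × cos²(59.9°) = 69200 × 0.2515 = 17400 km².
True area of desert tract: 336000 × cos²(31.1°) = 336000 × 0.7332 = 246400 km².
Ratio = 17400 / 246400 ≈ 0.0706.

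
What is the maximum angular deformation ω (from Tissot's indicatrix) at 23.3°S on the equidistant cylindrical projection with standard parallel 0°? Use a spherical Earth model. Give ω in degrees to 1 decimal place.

Plate carrée maps x = Rλ, y = Rφ. The meridian scale is h = 1 and the parallel scale is k = 1/cos φ = sec φ.
At 23.3°: h = 1.000, k = 1.089; principal scales a = 1.089, b = 1.000.
sin(ω/2) = (a − b)/(a + b) = 0.08880/2.089 = 0.04251, so ω = 2 arcsin(0.04251) ≈ 4.9°.

4.9°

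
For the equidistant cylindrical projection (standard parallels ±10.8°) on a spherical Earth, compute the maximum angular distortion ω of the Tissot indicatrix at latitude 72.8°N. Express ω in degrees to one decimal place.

65.0°

In the equirectangular projection with standard parallel φ₀ = 10.8° (x = Rλ cos φ₀, y = Rφ), meridians are true-scale (h = 1) and the parallel scale is k = cos φ₀ / cos φ.
At 72.8°: h = 1.000, k = 3.322; principal scales a = 3.322, b = 1.000.
sin(ω/2) = (a − b)/(a + b) = 2.322/4.322 = 0.5372, so ω = 2 arcsin(0.5372) ≈ 65.0°.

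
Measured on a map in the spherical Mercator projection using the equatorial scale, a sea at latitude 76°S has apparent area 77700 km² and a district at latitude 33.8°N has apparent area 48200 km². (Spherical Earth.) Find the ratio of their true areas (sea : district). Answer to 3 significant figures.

0.137

On Mercator the areal scale is sec²φ, so true area = apparent × cos²φ.
True area of sea: 77700 × cos²(76°) = 77700 × 0.05853 = 4547 km².
True area of district: 48200 × cos²(33.8°) = 48200 × 0.6905 = 33280 km².
Ratio = 4547 / 33280 ≈ 0.137.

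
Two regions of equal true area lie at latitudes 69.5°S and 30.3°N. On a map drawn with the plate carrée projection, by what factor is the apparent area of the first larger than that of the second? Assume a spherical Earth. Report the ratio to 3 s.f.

Plate carrée maps x = Rλ, y = Rφ. The meridian scale is h = 1 and the parallel scale is k = 1/cos φ = sec φ.
Areal scale at 69.5°: h·k = 1.000 × 2.855 = 2.855.
Areal scale at 30.3°: h·k = 1.000 × 1.158 = 1.158.
Ratio = 2.855/1.158 ≈ 2.47.

2.47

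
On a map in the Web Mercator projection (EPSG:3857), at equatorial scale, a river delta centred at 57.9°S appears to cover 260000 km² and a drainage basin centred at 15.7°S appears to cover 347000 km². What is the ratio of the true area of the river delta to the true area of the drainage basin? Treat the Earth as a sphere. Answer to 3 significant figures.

0.228

On Mercator the areal scale is sec²φ, so true area = apparent × cos²φ.
True area of river delta: 260000 × cos²(57.9°) = 260000 × 0.2824 = 73420 km².
True area of drainage basin: 347000 × cos²(15.7°) = 347000 × 0.9268 = 321600 km².
Ratio = 73420 / 321600 ≈ 0.228.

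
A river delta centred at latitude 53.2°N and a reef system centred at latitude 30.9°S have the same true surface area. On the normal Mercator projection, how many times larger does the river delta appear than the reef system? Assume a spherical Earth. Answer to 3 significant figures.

2.05

On Mercator, area is exaggerated by sec²φ = 1/cos²φ.
At 53.2°: sec²(53.2°) = 1/0.5990² = 2.787.
At 30.9°: sec²(30.9°) = 1/0.8581² = 1.358.
Ratio = 2.787/1.358 = cos²(30.9°)/cos²(53.2°) ≈ 2.05.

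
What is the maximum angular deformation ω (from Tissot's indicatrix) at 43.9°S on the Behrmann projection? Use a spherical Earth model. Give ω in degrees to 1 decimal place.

Behrmann is a cylindrical equal-area projection with standard parallels at ±30°. For cylindrical equal-area with standard parallel φ₀, h = cos φ / cos φ₀ and k = cos φ₀ / cos φ, so h·k = 1.
At 43.9°: h = 0.8320, k = 1.202; principal scales a = 1.202, b = 0.8320.
sin(ω/2) = (a − b)/(a + b) = 0.3699/2.034 = 0.1819, so ω = 2 arcsin(0.1819) ≈ 21.0°.

21.0°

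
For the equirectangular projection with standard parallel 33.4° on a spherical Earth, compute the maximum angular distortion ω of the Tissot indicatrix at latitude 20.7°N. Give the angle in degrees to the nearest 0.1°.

With standard parallel φ₀ = 33.4°, the equirectangular projection gives x = Rλ cos φ₀, y = Rφ, so h = 1 and k = cos 33.4° / cos φ.
At 20.7°: h = 1.000, k = 0.8925; principal scales a = 1.000, b = 0.8925.
sin(ω/2) = (a − b)/(a + b) = 0.1075/1.892 = 0.05682, so ω = 2 arcsin(0.05682) ≈ 6.5°.

6.5°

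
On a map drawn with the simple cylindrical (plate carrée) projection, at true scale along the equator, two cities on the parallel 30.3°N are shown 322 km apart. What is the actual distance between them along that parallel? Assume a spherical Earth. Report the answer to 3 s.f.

278 km

For the equirectangular projection with φ₀ = 0 (plate carrée), h = 1 along meridians and k = sec φ along parallels.
Along the parallel at 30.3°, map distances are exaggerated by k = sec 30.3° = 1.158.
True distance = 322 / 1.158 = 322 × cos 30.3° ≈ 278 km.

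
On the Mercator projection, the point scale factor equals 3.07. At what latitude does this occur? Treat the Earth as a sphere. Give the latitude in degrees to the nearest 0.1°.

71.0°

Mercator scale is k = sec φ = 1/cos φ.
1/cos φ = 3.07  ⇒  cos φ = 0.3257  ⇒  φ = arccos(0.3257) ≈ 71.0°.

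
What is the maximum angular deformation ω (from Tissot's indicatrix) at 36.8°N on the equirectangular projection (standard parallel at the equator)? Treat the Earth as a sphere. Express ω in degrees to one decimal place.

In the plate carrée (x = Rλ, y = Rφ), meridians are true-scale (h = 1) and parallels are stretched by k = sec φ.
At 36.8°: h = 1.000, k = 1.249; principal scales a = 1.249, b = 1.000.
sin(ω/2) = (a − b)/(a + b) = 0.2489/2.249 = 0.1107, so ω = 2 arcsin(0.1107) ≈ 12.7°.

12.7°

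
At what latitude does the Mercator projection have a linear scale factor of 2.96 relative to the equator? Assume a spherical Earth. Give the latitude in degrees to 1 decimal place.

70.3°

Mercator scale is k = sec φ = 1/cos φ.
1/cos φ = 2.96  ⇒  cos φ = 0.3378  ⇒  φ = arccos(0.3378) ≈ 70.3°.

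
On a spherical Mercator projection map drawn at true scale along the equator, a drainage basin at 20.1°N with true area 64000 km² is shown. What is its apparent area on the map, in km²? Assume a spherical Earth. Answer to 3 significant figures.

72600 km²

The Mercator projection is conformal; its linear scale factor is the same in every direction and equals sec φ = 1/cos φ.
Areal scale = k² = sec²φ = 1/cos²(20.1°) = 1/0.9391² = 1.134.
Apparent area = 64000 × 1.134 ≈ 72600 km².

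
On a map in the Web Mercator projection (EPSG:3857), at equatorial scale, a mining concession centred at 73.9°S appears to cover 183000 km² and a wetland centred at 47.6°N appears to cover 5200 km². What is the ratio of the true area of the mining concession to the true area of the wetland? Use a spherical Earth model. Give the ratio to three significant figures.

Mercator's areal exaggeration is sec²φ; hence true area = (apparent area) · cos²φ.
True area of mining concession: 183000 × cos²(73.9°) = 183000 × 0.07690 = 14070 km².
True area of wetland: 5200 × cos²(47.6°) = 5200 × 0.4547 = 2364 km².
Ratio = 14070 / 2364 ≈ 5.95.

5.95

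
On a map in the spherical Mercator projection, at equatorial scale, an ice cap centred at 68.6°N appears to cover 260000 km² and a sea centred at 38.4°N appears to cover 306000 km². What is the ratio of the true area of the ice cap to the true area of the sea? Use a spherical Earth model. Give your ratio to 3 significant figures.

0.184

On Mercator the areal scale is sec²φ, so true area = apparent × cos²φ.
True area of ice cap: 260000 × cos²(68.6°) = 260000 × 0.1331 = 34620 km².
True area of sea: 306000 × cos²(38.4°) = 306000 × 0.6142 = 187900 km².
Ratio = 34620 / 187900 ≈ 0.184.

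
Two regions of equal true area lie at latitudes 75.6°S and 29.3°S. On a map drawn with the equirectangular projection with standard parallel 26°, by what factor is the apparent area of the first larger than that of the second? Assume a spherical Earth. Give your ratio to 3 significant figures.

3.51

With standard parallel φ₀ = 26°, the equirectangular projection gives x = Rλ cos φ₀, y = Rφ, so h = 1 and k = cos 26° / cos φ.
Areal scale at 75.6°: h·k = 1.000 × 3.614 = 3.614.
Areal scale at 29.3°: h·k = 1.000 × 1.031 = 1.031.
Ratio = 3.614/1.031 ≈ 3.51.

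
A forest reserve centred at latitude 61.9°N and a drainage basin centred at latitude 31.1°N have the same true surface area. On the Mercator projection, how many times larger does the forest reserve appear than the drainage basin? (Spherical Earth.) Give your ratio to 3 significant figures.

3.30

Mercator is conformal with k = sec φ, so areal scale = k² = sec²φ.
At 61.9°: sec²(61.9°) = 1/0.4710² = 4.508.
At 31.1°: sec²(31.1°) = 1/0.8563² = 1.364.
Ratio = 4.508/1.364 = cos²(31.1°)/cos²(61.9°) ≈ 3.30.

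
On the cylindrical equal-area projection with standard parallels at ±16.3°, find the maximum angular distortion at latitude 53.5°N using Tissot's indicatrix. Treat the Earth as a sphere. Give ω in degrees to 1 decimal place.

52.8°

For cylindrical equal-area with standard parallel φ₀, h = cos φ / cos φ₀ and k = cos φ₀ / cos φ, so h·k = 1.
At 53.5°: h = 0.6197, k = 1.614; principal scales a = 1.614, b = 0.6197.
sin(ω/2) = (a − b)/(a + b) = 0.9939/2.233 = 0.4450, so ω = 2 arcsin(0.4450) ≈ 52.8°.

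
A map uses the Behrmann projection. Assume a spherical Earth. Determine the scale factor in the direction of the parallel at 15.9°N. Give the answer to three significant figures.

0.900

The Behrmann projection is cylindrical equal-area with φ₀ = 30°. A cylindrical equal-area projection with standard parallel φ₀ has meridian scale h = cos φ / cos φ₀ and parallel scale k = cos φ₀ / cos φ (so areas are preserved, h·k = 1).
k = cos 30° / cos 15.9° = 0.8660/0.9617 = 0.9005.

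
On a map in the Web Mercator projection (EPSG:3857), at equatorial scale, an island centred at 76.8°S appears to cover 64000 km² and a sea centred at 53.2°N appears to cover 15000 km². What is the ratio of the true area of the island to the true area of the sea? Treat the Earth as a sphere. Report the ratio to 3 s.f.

0.620

Mercator's areal exaggeration is sec²φ; hence true area = (apparent area) · cos²φ.
True area of island: 64000 × cos²(76.8°) = 64000 × 0.05214 = 3337 km².
True area of sea: 15000 × cos²(53.2°) = 15000 × 0.3588 = 5382 km².
Ratio = 3337 / 5382 ≈ 0.620.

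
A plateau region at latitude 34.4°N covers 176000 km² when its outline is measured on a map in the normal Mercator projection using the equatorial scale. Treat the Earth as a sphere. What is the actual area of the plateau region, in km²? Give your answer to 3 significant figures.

Mercator is conformal, so the point scale is isotropic: h = k = sec φ = 1/cos φ.
Areal scale = k² = sec²φ = 1/cos²(34.4°) = 1/0.8251² = 1.469.
True area = apparent / (areal scale) = 176000 / 1.469 ≈ 120000 km².

120000 km²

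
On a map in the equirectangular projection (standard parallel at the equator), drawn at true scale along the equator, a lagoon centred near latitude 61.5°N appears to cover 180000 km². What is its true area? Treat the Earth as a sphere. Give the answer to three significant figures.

85900 km²

In the plate carrée (x = Rλ, y = Rφ), meridians are true-scale (h = 1) and parallels are stretched by k = sec φ.
Areal scale = h·k = 1 × sec φ; at 61.5°, h = 1.000, k = 2.096, so h·k = 2.096.
True area = apparent / (areal scale) = 180000 / 2.096 ≈ 85900 km².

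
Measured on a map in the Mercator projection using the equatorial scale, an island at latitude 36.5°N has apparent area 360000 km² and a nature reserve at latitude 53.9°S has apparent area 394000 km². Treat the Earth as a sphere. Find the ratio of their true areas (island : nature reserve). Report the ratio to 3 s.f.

Since Mercator area scale is 1/cos²φ, the true area equals the apparent area multiplied by cos²φ.
True area of island: 360000 × cos²(36.5°) = 360000 × 0.6462 = 232600 km².
True area of nature reserve: 394000 × cos²(53.9°) = 394000 × 0.3472 = 136800 km².
Ratio = 232600 / 136800 ≈ 1.70.

1.70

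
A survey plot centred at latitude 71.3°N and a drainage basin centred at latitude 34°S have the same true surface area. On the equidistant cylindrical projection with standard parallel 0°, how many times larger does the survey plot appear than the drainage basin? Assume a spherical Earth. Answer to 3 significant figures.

2.59

In the plate carrée (x = Rλ, y = Rφ), meridians are true-scale (h = 1) and parallels are stretched by k = sec φ.
Areal scale at 71.3°: h·k = 1.000 × 3.119 = 3.119.
Areal scale at 34°: h·k = 1.000 × 1.206 = 1.206.
Ratio = 3.119/1.206 ≈ 2.59.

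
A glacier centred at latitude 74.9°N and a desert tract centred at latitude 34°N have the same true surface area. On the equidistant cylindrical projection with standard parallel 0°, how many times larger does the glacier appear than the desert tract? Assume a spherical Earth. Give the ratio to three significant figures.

In the plate carrée (x = Rλ, y = Rφ), meridians are true-scale (h = 1) and parallels are stretched by k = sec φ.
Areal scale at 74.9°: h·k = 1.000 × 3.839 = 3.839.
Areal scale at 34°: h·k = 1.000 × 1.206 = 1.206.
Ratio = 3.839/1.206 ≈ 3.18.

3.18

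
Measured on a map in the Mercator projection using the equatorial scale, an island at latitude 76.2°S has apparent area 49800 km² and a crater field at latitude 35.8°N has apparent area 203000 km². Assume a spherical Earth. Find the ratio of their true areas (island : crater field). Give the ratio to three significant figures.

Since Mercator area scale is 1/cos²φ, the true area equals the apparent area multiplied by cos²φ.
True area of island: 49800 × cos²(76.2°) = 49800 × 0.05690 = 2834 km².
True area of crater field: 203000 × cos²(35.8°) = 203000 × 0.6578 = 133500 km².
Ratio = 2834 / 133500 ≈ 0.0212.

0.0212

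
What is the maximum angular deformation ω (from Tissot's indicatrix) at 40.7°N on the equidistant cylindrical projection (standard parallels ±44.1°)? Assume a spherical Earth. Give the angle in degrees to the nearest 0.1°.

With standard parallel φ₀ = 44.1°, the equirectangular projection gives x = Rλ cos φ₀, y = Rφ, so h = 1 and k = cos 44.1° / cos φ.
At 40.7°: h = 1.000, k = 0.9472; principal scales a = 1.000, b = 0.9472.
sin(ω/2) = (a − b)/(a + b) = 0.05277/1.947 = 0.02710, so ω = 2 arcsin(0.02710) ≈ 3.1°.

3.1°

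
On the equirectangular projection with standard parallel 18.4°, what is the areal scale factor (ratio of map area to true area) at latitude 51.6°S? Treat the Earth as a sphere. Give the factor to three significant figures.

1.53

In the equirectangular projection with standard parallel φ₀ = 18.4° (x = Rλ cos φ₀, y = Rφ), meridians are true-scale (h = 1) and the parallel scale is k = cos φ₀ / cos φ.
Areal scale = h·k = 1 × cos φ₀ / cos φ; at 51.6°, h = 1.000, k = 1.528, so h·k = 1.528.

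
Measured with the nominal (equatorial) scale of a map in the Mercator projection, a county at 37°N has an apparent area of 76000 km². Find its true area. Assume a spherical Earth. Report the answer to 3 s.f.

Mercator is conformal, so the point scale is isotropic: h = k = sec φ = 1/cos φ.
Areal scale = k² = sec²φ = 1/cos²(37°) = 1/0.7986² = 1.568.
True area = apparent / (areal scale) = 76000 / 1.568 ≈ 48500 km².

48500 km²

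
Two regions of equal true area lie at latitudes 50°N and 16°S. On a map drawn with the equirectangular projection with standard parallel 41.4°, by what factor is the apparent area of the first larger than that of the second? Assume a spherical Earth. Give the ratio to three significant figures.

The equidistant cylindrical projection with φ₀ = 41.4° has h = 1 (meridians true) and k = cos φ₀ / cos φ along parallels.
Areal scale at 50°: h·k = 1.000 × 1.167 = 1.167.
Areal scale at 16°: h·k = 1.000 × 0.7803 = 0.7803.
Ratio = 1.167/0.7803 ≈ 1.50.

1.50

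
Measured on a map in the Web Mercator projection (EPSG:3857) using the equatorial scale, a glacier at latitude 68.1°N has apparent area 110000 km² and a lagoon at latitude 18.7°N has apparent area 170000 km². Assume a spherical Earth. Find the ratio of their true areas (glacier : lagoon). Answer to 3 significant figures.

0.100

Since Mercator area scale is 1/cos²φ, the true area equals the apparent area multiplied by cos²φ.
True area of glacier: 110000 × cos²(68.1°) = 110000 × 0.1391 = 15300 km².
True area of lagoon: 170000 × cos²(18.7°) = 170000 × 0.8972 = 152500 km².
Ratio = 15300 / 152500 ≈ 0.100.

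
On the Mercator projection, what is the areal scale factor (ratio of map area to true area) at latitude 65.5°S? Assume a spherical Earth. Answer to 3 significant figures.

5.81

For Mercator, h = k = sec φ (a conformal cylindrical projection has a single point scale, 1/cos φ).
Areal scale = k² = sec²φ = 1/cos²(65.5°) = 1/0.4147² = 5.815.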